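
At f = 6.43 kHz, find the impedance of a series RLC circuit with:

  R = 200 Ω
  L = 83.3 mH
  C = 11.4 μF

Step 1 — Angular frequency: ω = 2π·f = 2π·6430 = 4.04e+04 rad/s.
Step 2 — Component impedances:
  R: Z = R = 200 Ω
  L: Z = jωL = j·4.04e+04·0.0833 = 0 + j3365 Ω
  C: Z = 1/(jωC) = -j/(ω·C) = 0 - j2.171 Ω
Step 3 — Series combination: Z_total = R + L + C = 200 + j3363 Ω = 3369∠86.6° Ω.

Z = 200 + j3363 Ω = 3369∠86.6° Ω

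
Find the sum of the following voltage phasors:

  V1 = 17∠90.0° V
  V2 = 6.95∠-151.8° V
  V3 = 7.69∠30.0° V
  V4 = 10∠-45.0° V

Step 1 — Convert each phasor to rectangular form:
  V1 = 17·(cos(90.0°) + j·sin(90.0°)) = 0 + j17 V
  V2 = 6.95·(cos(-151.8°) + j·sin(-151.8°)) = -6.125 - j3.284 V
  V3 = 7.69·(cos(30.0°) + j·sin(30.0°)) = 6.66 + j3.845 V
  V4 = 10·(cos(-45.0°) + j·sin(-45.0°)) = 7.071 - j7.071 V
Step 2 — Sum components: V_total = 7.606 + j10.49 V.
Step 3 — Convert to polar: |V_total| = 12.96 V, ∠V_total = 54.1°.

V_total = 12.96∠54.1° V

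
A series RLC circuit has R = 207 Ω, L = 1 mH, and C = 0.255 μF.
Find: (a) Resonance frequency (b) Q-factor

Step 1 — Resonance condition Im(Z)=0 gives ω₀ = 1/√(LC).
Step 2 — ω₀ = 1/√(0.001·2.55e-07) = 6.262e+04 rad/s.
Step 3 — f₀ = ω₀/(2π) = 9967 Hz.
Step 4 — Series Q: Q = ω₀L/R = 6.262e+04·0.001/207 = 0.3025.

(a) f₀ = 9967 Hz  (b) Q = 0.3025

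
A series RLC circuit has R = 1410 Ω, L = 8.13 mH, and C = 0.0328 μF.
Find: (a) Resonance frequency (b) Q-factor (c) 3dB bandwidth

Step 1 — Resonance condition Im(Z)=0 gives ω₀ = 1/√(LC).
Step 2 — ω₀ = 1/√(0.00813·3.28e-08) = 6.124e+04 rad/s.
Step 3 — f₀ = ω₀/(2π) = 9746 Hz.
Step 4 — Series Q: Q = ω₀L/R = 6.124e+04·0.00813/1410 = 0.3531.
Step 5 — 3dB bandwidth: Δω = ω₀/Q = 1.734e+05 rad/s; BW = Δω/(2π) = 2.76e+04 Hz.

(a) f₀ = 9746 Hz  (b) Q = 0.3531  (c) BW = 2.76e+04 Hz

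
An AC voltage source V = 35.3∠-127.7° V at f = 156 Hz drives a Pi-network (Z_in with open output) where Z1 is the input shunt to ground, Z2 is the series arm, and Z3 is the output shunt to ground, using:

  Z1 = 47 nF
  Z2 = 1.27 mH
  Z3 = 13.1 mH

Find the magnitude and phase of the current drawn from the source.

Step 1 — Angular frequency: ω = 2π·f = 2π·156 = 980.2 rad/s.
Step 2 — Component impedances:
  Z1: Z = 1/(jωC) = -j/(ω·C) = 0 - j2.171e+04 Ω
  Z2: Z = jωL = j·980.2·0.00127 = 0 + j1.245 Ω
  Z3: Z = jωL = j·980.2·0.0131 = 0 + j12.84 Ω
Step 3 — With open output, the series arm Z2 and the output shunt Z3 appear in series to ground: Z2 + Z3 = 0 + j14.09 Ω.
Step 4 — Parallel with input shunt Z1: Z_in = Z1 || (Z2 + Z3) = 0 + j14.09 Ω = 14.09∠90.0° Ω.
Step 5 — Source phasor: V = 35.3∠-127.7° V = -21.59 - j27.93 V.
Step 6 — Ohm's law: I = V / Z_total = (-21.59 - j27.93) / (0 + j14.09) = -1.982 + j1.532 A.
Step 7 — Convert to polar: |I| = 2.505 A, ∠I = 142.3°.

I = 2.505∠142.3° A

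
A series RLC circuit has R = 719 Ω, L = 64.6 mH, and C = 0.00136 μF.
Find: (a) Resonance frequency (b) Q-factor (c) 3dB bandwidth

Step 1 — Resonance: ω₀ = 1/√(LC) = 1/√(0.0646·1.36e-09) = 1.067e+05 rad/s.
Step 2 — f₀ = ω₀/(2π) = 1.698e+04 Hz.
Step 3 — Series Q: Q = ω₀L/R = 1.067e+05·0.0646/719 = 9.586.
Step 4 — Bandwidth: Δω = ω₀/Q = 1.113e+04 rad/s; BW = Δω/(2π) = 1771 Hz.

(a) f₀ = 1.698e+04 Hz  (b) Q = 9.586  (c) BW = 1771 Hz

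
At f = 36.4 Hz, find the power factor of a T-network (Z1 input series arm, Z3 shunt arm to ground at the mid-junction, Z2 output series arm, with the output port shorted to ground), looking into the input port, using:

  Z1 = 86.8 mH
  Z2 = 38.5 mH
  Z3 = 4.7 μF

Step 1 — Angular frequency: ω = 2π·f = 2π·36.4 = 228.7 rad/s.
Step 2 — Component impedances:
  Z1: Z = jωL = j·228.7·0.0868 = 0 + j19.85 Ω
  Z2: Z = jωL = j·228.7·0.0385 = 0 + j8.805 Ω
  Z3: Z = 1/(jωC) = -j/(ω·C) = 0 - j930.3 Ω
Step 3 — With the output port shorted to ground, the output series arm Z2 runs from the junction to ground; the shunt arm Z3 also runs from the junction to ground. They appear in parallel: Z3 || Z2 = 0 + j8.889 Ω.
Step 4 — Series with input arm Z1: Z_in = Z1 + (Z3 || Z2) = 0 + j28.74 Ω = 28.74∠90.0° Ω.
Step 5 — Power factor: PF = cos(φ) = Re(Z)/|Z| = 0/28.74 = 0.
Step 6 — Type: Im(Z) = 28.74 ⇒ lagging (phase φ = 90.0°).

PF = 0 (lagging, φ = 90.0°)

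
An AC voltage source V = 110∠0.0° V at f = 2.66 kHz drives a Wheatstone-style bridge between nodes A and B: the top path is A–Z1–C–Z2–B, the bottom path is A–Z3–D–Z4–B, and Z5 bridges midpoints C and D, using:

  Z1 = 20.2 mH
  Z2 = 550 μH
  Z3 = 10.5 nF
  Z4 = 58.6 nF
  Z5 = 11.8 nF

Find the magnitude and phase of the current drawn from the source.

Step 1 — Angular frequency: ω = 2π·f = 2π·2660 = 1.671e+04 rad/s.
Step 2 — Component impedances:
  Z1: Z = jωL = j·1.671e+04·0.0202 = 0 + j337.6 Ω
  Z2: Z = jωL = j·1.671e+04·0.00055 = 0 + j9.192 Ω
  Z3: Z = 1/(jωC) = -j/(ω·C) = 0 - j5698 Ω
  Z4: Z = 1/(jωC) = -j/(ω·C) = 0 - j1021 Ω
  Z5: Z = 1/(jωC) = -j/(ω·C) = 0 - j5071 Ω
Step 3 — Bridge requires nodal analysis (the Z5 bridge couples midpoints C and D, so the two paths cannot be reduced to a simple series/parallel combination). Setting node B to ground and injecting 1 A at node A, the 3-node admittance system at A, C, D solves to V_A = Z_AB = 0 + j366 Ω = 366∠90.0° Ω.
Step 4 — Source phasor: V = 110∠0.0° V = 110 V.
Step 5 — Ohm's law: I = V / Z_total = (110) / (0 + j366) = 0 - j0.3005 A.
Step 6 — Convert to polar: |I| = 0.3005 A, ∠I = -90.0°.

I = 0.3005∠-90.0° A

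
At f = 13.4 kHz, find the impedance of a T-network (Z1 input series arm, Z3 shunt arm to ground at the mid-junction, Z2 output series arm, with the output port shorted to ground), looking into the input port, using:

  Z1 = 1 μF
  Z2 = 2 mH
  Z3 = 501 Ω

Step 1 — Angular frequency: ω = 2π·f = 2π·1.34e+04 = 8.419e+04 rad/s.
Step 2 — Component impedances:
  Z1: Z = 1/(jωC) = -j/(ω·C) = 0 - j11.88 Ω
  Z2: Z = jωL = j·8.419e+04·0.002 = 0 + j168.4 Ω
  Z3: Z = R = 501 Ω
Step 3 — With the output port shorted to ground, the output series arm Z2 runs from the junction to ground; the shunt arm Z3 also runs from the junction to ground. They appear in parallel: Z3 || Z2 = 50.85 + j151.3 Ω.
Step 4 — Series with input arm Z1: Z_in = Z1 + (Z3 || Z2) = 50.85 + j139.4 Ω = 148.4∠70.0° Ω.

Z = 50.85 + j139.4 Ω = 148.4∠70.0° Ω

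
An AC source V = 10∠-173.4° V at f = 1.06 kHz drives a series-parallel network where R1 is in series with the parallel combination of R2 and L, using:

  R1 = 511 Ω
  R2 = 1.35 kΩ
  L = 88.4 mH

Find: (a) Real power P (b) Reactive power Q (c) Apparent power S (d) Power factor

Step 1 — Angular frequency: ω = 2π·f = 2π·1060 = 6660 rad/s.
Step 2 — Component impedances:
  R1: Z = R = 511 Ω
  R2: Z = R = 1350 Ω
  L: Z = jωL = j·6660·0.0884 = 0 + j588.8 Ω
Step 3 — Parallel branch: R2 || L = 1/(1/R2 + 1/L) = 215.7 + j494.7 Ω.
Step 4 — Series with R1: Z_total = R1 + (R2 || L) = 726.7 + j494.7 Ω = 879.1∠34.2° Ω.
Step 5 — Source phasor: V = 10∠-173.4° V = -9.934 - j1.149 V.
Step 6 — Current: I = V / Z = -0.01008 + j0.005277 A = 0.01138∠152.4° A.
Step 7 — Complex power: S = V·I* = 0.09403 + j0.06401 VA.
Step 8 — Real power: P = Re(S) = 0.09403 W.
Step 9 — Reactive power: Q = Im(S) = 0.06401 VAR.
Step 10 — Apparent power: |S| = 0.1138 VA.
Step 11 — Power factor: PF = P/|S| = 0.8267 (lagging).

(a) P = 0.09403 W  (b) Q = 0.06401 VAR  (c) S = 0.1138 VA  (d) PF = 0.8267 (lagging)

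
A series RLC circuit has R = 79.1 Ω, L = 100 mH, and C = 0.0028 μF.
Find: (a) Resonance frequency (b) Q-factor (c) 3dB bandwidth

Step 1 — Resonance: ω₀ = 1/√(LC) = 1/√(0.1·2.8e-09) = 5.976e+04 rad/s.
Step 2 — f₀ = ω₀/(2π) = 9511 Hz.
Step 3 — Series Q: Q = ω₀L/R = 5.976e+04·0.1/79.1 = 75.55.
Step 4 — Bandwidth: Δω = ω₀/Q = 791 rad/s; BW = Δω/(2π) = 125.9 Hz.

(a) f₀ = 9511 Hz  (b) Q = 75.55  (c) BW = 125.9 Hz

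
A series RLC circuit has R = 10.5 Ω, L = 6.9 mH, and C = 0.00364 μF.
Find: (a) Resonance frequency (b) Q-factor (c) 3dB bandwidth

Step 1 — Resonance: ω₀ = 1/√(LC) = 1/√(0.0069·3.64e-09) = 1.995e+05 rad/s.
Step 2 — f₀ = ω₀/(2π) = 3.176e+04 Hz.
Step 3 — Series Q: Q = ω₀L/R = 1.995e+05·0.0069/10.5 = 131.1.
Step 4 — Bandwidth: Δω = ω₀/Q = 1522 rad/s; BW = Δω/(2π) = 242.2 Hz.

(a) f₀ = 3.176e+04 Hz  (b) Q = 131.1  (c) BW = 242.2 Hz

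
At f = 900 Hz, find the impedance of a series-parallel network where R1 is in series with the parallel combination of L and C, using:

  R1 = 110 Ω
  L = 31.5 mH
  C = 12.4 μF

Step 1 — Angular frequency: ω = 2π·f = 2π·900 = 5655 rad/s.
Step 2 — Component impedances:
  R1: Z = R = 110 Ω
  L: Z = jωL = j·5655·0.0315 = 0 + j178.1 Ω
  C: Z = 1/(jωC) = -j/(ω·C) = 0 - j14.26 Ω
Step 3 — Parallel branch: L || C = 1/(1/L + 1/C) = 0 - j15.5 Ω.
Step 4 — Series with R1: Z_total = R1 + (L || C) = 110 - j15.5 Ω = 111.1∠-8.0° Ω.

Z = 110 - j15.5 Ω = 111.1∠-8.0° Ω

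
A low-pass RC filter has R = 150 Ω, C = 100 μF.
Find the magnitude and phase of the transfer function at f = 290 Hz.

Step 1 — Angular frequency: ω = 2π·290 = 1822 rad/s.
Step 2 — Transfer function: H(jω) = 1/(1 + jωRC).
Step 3 — Denominator: 1 + jωRC = 1 + j·1822·150·0.0001 = 1 + j27.33.
Step 4 — H = 0.001337 - j0.03654.
Step 5 — Magnitude: |H| = 0.03656 (-28.7 dB); phase: φ = -87.9°.

|H| = 0.03656 (-28.7 dB), φ = -87.9°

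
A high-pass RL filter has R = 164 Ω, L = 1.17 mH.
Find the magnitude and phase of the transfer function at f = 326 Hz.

Step 1 — Angular frequency: ω = 2π·326 = 2048 rad/s.
Step 2 — Transfer function: H(jω) = jωL/(R + jωL).
Step 3 — Numerator jωL = j·2.397; denominator R + jωL = 164 + j2.397.
Step 4 — H = 0.0002135 + j0.01461.
Step 5 — Magnitude: |H| = 0.01461 (-36.7 dB); phase: φ = 89.2°.

|H| = 0.01461 (-36.7 dB), φ = 89.2°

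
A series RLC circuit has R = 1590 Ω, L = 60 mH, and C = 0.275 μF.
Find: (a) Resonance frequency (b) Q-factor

Step 1 — Resonance condition Im(Z)=0 gives ω₀ = 1/√(LC).
Step 2 — ω₀ = 1/√(0.06·2.75e-07) = 7785 rad/s.
Step 3 — f₀ = ω₀/(2π) = 1239 Hz.
Step 4 — Series Q: Q = ω₀L/R = 7785·0.06/1590 = 0.2938.

(a) f₀ = 1239 Hz  (b) Q = 0.2938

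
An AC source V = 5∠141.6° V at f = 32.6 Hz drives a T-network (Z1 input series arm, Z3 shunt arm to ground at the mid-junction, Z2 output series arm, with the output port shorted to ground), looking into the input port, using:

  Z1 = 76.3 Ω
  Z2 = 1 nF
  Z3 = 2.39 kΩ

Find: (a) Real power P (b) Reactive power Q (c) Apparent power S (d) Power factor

Step 1 — Angular frequency: ω = 2π·f = 2π·32.6 = 204.8 rad/s.
Step 2 — Component impedances:
  Z1: Z = R = 76.3 Ω
  Z2: Z = 1/(jωC) = -j/(ω·C) = 0 - j4.882e+06 Ω
  Z3: Z = R = 2390 Ω
Step 3 — With the output port shorted to ground, the output series arm Z2 runs from the junction to ground; the shunt arm Z3 also runs from the junction to ground. They appear in parallel: Z3 || Z2 = 2390 - j1.17 Ω.
Step 4 — Series with input arm Z1: Z_in = Z1 + (Z3 || Z2) = 2466 - j1.17 Ω = 2466∠-0.0° Ω.
Step 5 — Source phasor: V = 5∠141.6° V = -3.918 + j3.106 V.
Step 6 — Current: I = V / Z = -0.001589 + j0.001259 A = 0.002027∠141.6° A.
Step 7 — Complex power: S = V·I* = 0.01014 - j4.809e-06 VA.
Step 8 — Real power: P = Re(S) = 0.01014 W.
Step 9 — Reactive power: Q = Im(S) = -4.809e-06 VAR.
Step 10 — Apparent power: |S| = 0.01014 VA.
Step 11 — Power factor: PF = P/|S| = 1 (leading).

(a) P = 0.01014 W  (b) Q = -4.809e-06 VAR  (c) S = 0.01014 VA  (d) PF = 1 (leading)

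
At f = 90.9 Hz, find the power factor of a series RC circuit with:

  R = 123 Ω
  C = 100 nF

Step 1 — Angular frequency: ω = 2π·f = 2π·90.9 = 571.1 rad/s.
Step 2 — Component impedances:
  R: Z = R = 123 Ω
  C: Z = 1/(jωC) = -j/(ω·C) = 0 - j1.751e+04 Ω
Step 3 — Series combination: Z_total = R + C = 123 - j1.751e+04 Ω = 1.751e+04∠-89.6° Ω.
Step 4 — Power factor: PF = cos(φ) = Re(Z)/|Z| = 123/1.751e+04 = 0.007025.
Step 5 — Type: Im(Z) = -1.751e+04 ⇒ leading (phase φ = -89.6°).

PF = 0.007025 (leading, φ = -89.6°)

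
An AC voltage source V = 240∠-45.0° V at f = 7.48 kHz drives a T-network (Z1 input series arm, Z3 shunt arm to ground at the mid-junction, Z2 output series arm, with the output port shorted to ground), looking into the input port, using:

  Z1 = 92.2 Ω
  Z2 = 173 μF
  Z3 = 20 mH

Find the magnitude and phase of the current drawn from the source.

Step 1 — Angular frequency: ω = 2π·f = 2π·7480 = 4.7e+04 rad/s.
Step 2 — Component impedances:
  Z1: Z = R = 92.2 Ω
  Z2: Z = 1/(jωC) = -j/(ω·C) = 0 - j0.123 Ω
  Z3: Z = jωL = j·4.7e+04·0.02 = 0 + j940 Ω
Step 3 — With the output port shorted to ground, the output series arm Z2 runs from the junction to ground; the shunt arm Z3 also runs from the junction to ground. They appear in parallel: Z3 || Z2 = 0 - j0.123 Ω.
Step 4 — Series with input arm Z1: Z_in = Z1 + (Z3 || Z2) = 92.2 - j0.123 Ω = 92.2∠-0.1° Ω.
Step 5 — Source phasor: V = 240∠-45.0° V = 169.7 - j169.7 V.
Step 6 — Ohm's law: I = V / Z_total = (169.7 - j169.7) / (92.2 - j0.123) = 1.843 - j1.838 A.
Step 7 — Convert to polar: |I| = 2.603 A, ∠I = -44.9°.

I = 2.603∠-44.9° A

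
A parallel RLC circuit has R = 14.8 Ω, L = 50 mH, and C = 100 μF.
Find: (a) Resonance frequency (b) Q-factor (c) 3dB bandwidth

Step 1 — Resonance: ω₀ = 1/√(LC) = 1/√(0.05·0.0001) = 447.2 rad/s.
Step 2 — f₀ = ω₀/(2π) = 71.18 Hz.
Step 3 — Parallel Q: Q = R/(ω₀L) = 14.8/(447.2·0.05) = 0.6619.
Step 4 — Bandwidth: Δω = ω₀/Q = 675.7 rad/s; BW = Δω/(2π) = 107.5 Hz.

(a) f₀ = 71.18 Hz  (b) Q = 0.6619  (c) BW = 107.5 Hz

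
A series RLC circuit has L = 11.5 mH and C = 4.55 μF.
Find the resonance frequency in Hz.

Step 1 — Resonance condition Im(Z)=0 gives ω₀ = 1/√(LC).
Step 2 — ω₀ = 1/√(0.0115·4.55e-06) = 4372 rad/s.
Step 3 — f₀ = ω₀/(2π) = 695.8 Hz.

f₀ = 695.8 Hz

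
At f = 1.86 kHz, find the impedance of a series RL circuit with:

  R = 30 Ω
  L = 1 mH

Step 1 — Angular frequency: ω = 2π·f = 2π·1860 = 1.169e+04 rad/s.
Step 2 — Component impedances:
  R: Z = R = 30 Ω
  L: Z = jωL = j·1.169e+04·0.001 = 0 + j11.69 Ω
Step 3 — Series combination: Z_total = R + L = 30 + j11.69 Ω = 32.2∠21.3° Ω.

Z = 30 + j11.69 Ω = 32.2∠21.3° Ω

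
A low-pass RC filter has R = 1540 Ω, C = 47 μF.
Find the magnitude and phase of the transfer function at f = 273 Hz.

Step 1 — Angular frequency: ω = 2π·273 = 1715 rad/s.
Step 2 — Transfer function: H(jω) = 1/(1 + jωRC).
Step 3 — Denominator: 1 + jωRC = 1 + j·1715·1540·4.7e-05 = 1 + j124.2.
Step 4 — H = 6.487e-05 - j0.008054.
Step 5 — Magnitude: |H| = 0.008054 (-41.9 dB); phase: φ = -89.5°.

|H| = 0.008054 (-41.9 dB), φ = -89.5°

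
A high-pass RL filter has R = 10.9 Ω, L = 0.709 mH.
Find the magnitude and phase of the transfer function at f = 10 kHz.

Step 1 — Angular frequency: ω = 2π·1e+04 = 6.283e+04 rad/s.
Step 2 — Transfer function: H(jω) = jωL/(R + jωL).
Step 3 — Numerator jωL = j·44.55; denominator R + jωL = 10.9 + j44.55.
Step 4 — H = 0.9435 + j0.2309.
Step 5 — Magnitude: |H| = 0.9713 (-0.3 dB); phase: φ = 13.7°.

|H| = 0.9713 (-0.3 dB), φ = 13.7°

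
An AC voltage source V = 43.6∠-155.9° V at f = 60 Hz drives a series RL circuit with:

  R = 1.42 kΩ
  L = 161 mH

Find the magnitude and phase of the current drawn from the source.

Step 1 — Angular frequency: ω = 2π·f = 2π·60 = 377 rad/s.
Step 2 — Component impedances:
  R: Z = R = 1420 Ω
  L: Z = jωL = j·377·0.161 = 0 + j60.7 Ω
Step 3 — Series combination: Z_total = R + L = 1420 + j60.7 Ω = 1421∠2.4° Ω.
Step 4 — Source phasor: V = 43.6∠-155.9° V = -39.8 - j17.8 V.
Step 5 — Ohm's law: I = V / Z_total = (-39.8 - j17.8) / (1420 + j60.7) = -0.02851 - j0.01132 A.
Step 6 — Convert to polar: |I| = 0.03068 A, ∠I = -158.3°.

I = 0.03068∠-158.3° A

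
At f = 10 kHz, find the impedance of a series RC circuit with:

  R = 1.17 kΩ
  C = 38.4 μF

Step 1 — Angular frequency: ω = 2π·f = 2π·1e+04 = 6.283e+04 rad/s.
Step 2 — Component impedances:
  R: Z = R = 1170 Ω
  C: Z = 1/(jωC) = -j/(ω·C) = 0 - j0.4145 Ω
Step 3 — Series combination: Z_total = R + C = 1170 - j0.4145 Ω = 1170∠-0.0° Ω.

Z = 1170 - j0.4145 Ω = 1170∠-0.0° Ω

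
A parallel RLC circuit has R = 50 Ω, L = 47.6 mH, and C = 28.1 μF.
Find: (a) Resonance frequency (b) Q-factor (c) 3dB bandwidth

Step 1 — Resonance: ω₀ = 1/√(LC) = 1/√(0.0476·2.81e-05) = 864.7 rad/s.
Step 2 — f₀ = ω₀/(2π) = 137.6 Hz.
Step 3 — Parallel Q: Q = R/(ω₀L) = 50/(864.7·0.0476) = 1.215.
Step 4 — Bandwidth: Δω = ω₀/Q = 711.7 rad/s; BW = Δω/(2π) = 113.3 Hz.

(a) f₀ = 137.6 Hz  (b) Q = 1.215  (c) BW = 113.3 Hz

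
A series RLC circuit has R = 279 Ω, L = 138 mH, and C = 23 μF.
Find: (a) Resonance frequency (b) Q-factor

Step 1 — Resonance condition Im(Z)=0 gives ω₀ = 1/√(LC).
Step 2 — ω₀ = 1/√(0.138·2.3e-05) = 561.3 rad/s.
Step 3 — f₀ = ω₀/(2π) = 89.33 Hz.
Step 4 — Series Q: Q = ω₀L/R = 561.3·0.138/279 = 0.2776.

(a) f₀ = 89.33 Hz  (b) Q = 0.2776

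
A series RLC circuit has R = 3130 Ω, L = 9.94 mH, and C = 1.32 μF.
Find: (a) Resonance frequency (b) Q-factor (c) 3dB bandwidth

Step 1 — Resonance condition Im(Z)=0 gives ω₀ = 1/√(LC).
Step 2 — ω₀ = 1/√(0.00994·1.32e-06) = 8730 rad/s.
Step 3 — f₀ = ω₀/(2π) = 1389 Hz.
Step 4 — Series Q: Q = ω₀L/R = 8730·0.00994/3130 = 0.02772.
Step 5 — 3dB bandwidth: Δω = ω₀/Q = 3.149e+05 rad/s; BW = Δω/(2π) = 5.012e+04 Hz.

(a) f₀ = 1389 Hz  (b) Q = 0.02772  (c) BW = 5.012e+04 Hz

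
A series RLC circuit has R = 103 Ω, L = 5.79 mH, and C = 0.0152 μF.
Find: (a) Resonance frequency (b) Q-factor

Step 1 — Resonance condition Im(Z)=0 gives ω₀ = 1/√(LC).
Step 2 — ω₀ = 1/√(0.00579·1.52e-08) = 1.066e+05 rad/s.
Step 3 — f₀ = ω₀/(2π) = 1.697e+04 Hz.
Step 4 — Series Q: Q = ω₀L/R = 1.066e+05·0.00579/103 = 5.992.

(a) f₀ = 1.697e+04 Hz  (b) Q = 5.992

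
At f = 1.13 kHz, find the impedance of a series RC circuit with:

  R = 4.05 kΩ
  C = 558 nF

Step 1 — Angular frequency: ω = 2π·f = 2π·1130 = 7100 rad/s.
Step 2 — Component impedances:
  R: Z = R = 4050 Ω
  C: Z = 1/(jωC) = -j/(ω·C) = 0 - j252.4 Ω
Step 3 — Series combination: Z_total = R + C = 4050 - j252.4 Ω = 4058∠-3.6° Ω.

Z = 4050 - j252.4 Ω = 4058∠-3.6° Ω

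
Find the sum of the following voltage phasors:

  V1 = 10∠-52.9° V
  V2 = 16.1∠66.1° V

Step 1 — Convert each phasor to rectangular form:
  V1 = 10·(cos(-52.9°) + j·sin(-52.9°)) = 6.032 - j7.976 V
  V2 = 16.1·(cos(66.1°) + j·sin(66.1°)) = 6.523 + j14.72 V
Step 2 — Sum components: V_total = 12.55 + j6.744 V.
Step 3 — Convert to polar: |V_total| = 14.25 V, ∠V_total = 28.2°.

V_total = 14.25∠28.2° V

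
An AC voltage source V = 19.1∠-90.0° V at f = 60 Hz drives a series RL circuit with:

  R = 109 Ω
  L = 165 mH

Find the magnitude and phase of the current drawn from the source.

Step 1 — Angular frequency: ω = 2π·f = 2π·60 = 377 rad/s.
Step 2 — Component impedances:
  R: Z = R = 109 Ω
  L: Z = jωL = j·377·0.165 = 0 + j62.2 Ω
Step 3 — Series combination: Z_total = R + L = 109 + j62.2 Ω = 125.5∠29.7° Ω.
Step 4 — Source phasor: V = 19.1∠-90.0° V = 0 - j19.1 V.
Step 5 — Ohm's law: I = V / Z_total = (0 - j19.1) / (109 + j62.2) = -0.07543 - j0.1322 A.
Step 6 — Convert to polar: |I| = 0.1522 A, ∠I = -119.7°.

I = 0.1522∠-119.7° A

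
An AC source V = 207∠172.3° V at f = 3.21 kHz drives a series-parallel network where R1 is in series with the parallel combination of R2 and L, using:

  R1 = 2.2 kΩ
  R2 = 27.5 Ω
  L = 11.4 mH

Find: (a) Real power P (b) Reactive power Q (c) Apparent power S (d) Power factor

Step 1 — Angular frequency: ω = 2π·f = 2π·3210 = 2.017e+04 rad/s.
Step 2 — Component impedances:
  R1: Z = R = 2200 Ω
  R2: Z = R = 27.5 Ω
  L: Z = jωL = j·2.017e+04·0.0114 = 0 + j229.9 Ω
Step 3 — Parallel branch: R2 || L = 1/(1/R2 + 1/L) = 27.11 + j3.243 Ω.
Step 4 — Series with R1: Z_total = R1 + (R2 || L) = 2227 + j3.243 Ω = 2227∠0.1° Ω.
Step 5 — Source phasor: V = 207∠172.3° V = -205.1 + j27.74 V.
Step 6 — Current: I = V / Z = -0.09209 + j0.01259 A = 0.09295∠172.2° A.
Step 7 — Complex power: S = V·I* = 19.24 + j0.02801 VA.
Step 8 — Real power: P = Re(S) = 19.24 W.
Step 9 — Reactive power: Q = Im(S) = 0.02801 VAR.
Step 10 — Apparent power: |S| = 19.24 VA.
Step 11 — Power factor: PF = P/|S| = 1 (lagging).

(a) P = 19.24 W  (b) Q = 0.02801 VAR  (c) S = 19.24 VA  (d) PF = 1 (lagging)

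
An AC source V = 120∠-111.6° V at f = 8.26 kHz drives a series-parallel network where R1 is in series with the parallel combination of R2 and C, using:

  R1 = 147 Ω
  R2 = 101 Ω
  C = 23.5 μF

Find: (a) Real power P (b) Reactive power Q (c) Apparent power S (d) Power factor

Step 1 — Angular frequency: ω = 2π·f = 2π·8260 = 5.19e+04 rad/s.
Step 2 — Component impedances:
  R1: Z = R = 147 Ω
  R2: Z = R = 101 Ω
  C: Z = 1/(jωC) = -j/(ω·C) = 0 - j0.8199 Ω
Step 3 — Parallel branch: R2 || C = 1/(1/R2 + 1/C) = 0.006656 - j0.8199 Ω.
Step 4 — Series with R1: Z_total = R1 + (R2 || C) = 147 - j0.8199 Ω = 147∠-0.3° Ω.
Step 5 — Source phasor: V = 120∠-111.6° V = -44.17 - j111.6 V.
Step 6 — Current: I = V / Z = -0.2963 - j0.7606 A = 0.8163∠-111.3° A.
Step 7 — Complex power: S = V·I* = 97.95 - j0.5463 VA.
Step 8 — Real power: P = Re(S) = 97.95 W.
Step 9 — Reactive power: Q = Im(S) = -0.5463 VAR.
Step 10 — Apparent power: |S| = 97.95 VA.
Step 11 — Power factor: PF = P/|S| = 1 (leading).

(a) P = 97.95 W  (b) Q = -0.5463 VAR  (c) S = 97.95 VA  (d) PF = 1 (leading)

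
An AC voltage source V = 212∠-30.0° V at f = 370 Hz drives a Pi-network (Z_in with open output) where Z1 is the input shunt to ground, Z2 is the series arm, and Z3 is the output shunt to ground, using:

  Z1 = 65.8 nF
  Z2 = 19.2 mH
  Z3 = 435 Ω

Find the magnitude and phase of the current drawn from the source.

Step 1 — Angular frequency: ω = 2π·f = 2π·370 = 2325 rad/s.
Step 2 — Component impedances:
  Z1: Z = 1/(jωC) = -j/(ω·C) = 0 - j6537 Ω
  Z2: Z = jωL = j·2325·0.0192 = 0 + j44.64 Ω
  Z3: Z = R = 435 Ω
Step 3 — With open output, the series arm Z2 and the output shunt Z3 appear in series to ground: Z2 + Z3 = 435 + j44.64 Ω.
Step 4 — Parallel with input shunt Z1: Z_in = Z1 || (Z2 + Z3) = 439 + j15.53 Ω = 439.3∠2.0° Ω.
Step 5 — Source phasor: V = 212∠-30.0° V = 183.6 - j106 V.
Step 6 — Ohm's law: I = V / Z_total = (183.6 - j106) / (439 + j15.53) = 0.4091 - j0.2559 A.
Step 7 — Convert to polar: |I| = 0.4826 A, ∠I = -32.0°.

I = 0.4826∠-32.0° A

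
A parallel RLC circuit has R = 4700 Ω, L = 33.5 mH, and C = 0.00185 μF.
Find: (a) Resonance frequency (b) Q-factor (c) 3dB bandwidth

Step 1 — Resonance: ω₀ = 1/√(LC) = 1/√(0.0335·1.85e-09) = 1.27e+05 rad/s.
Step 2 — f₀ = ω₀/(2π) = 2.022e+04 Hz.
Step 3 — Parallel Q: Q = R/(ω₀L) = 4700/(1.27e+05·0.0335) = 1.104.
Step 4 — Bandwidth: Δω = ω₀/Q = 1.15e+05 rad/s; BW = Δω/(2π) = 1.83e+04 Hz.

(a) f₀ = 2.022e+04 Hz  (b) Q = 1.104  (c) BW = 1.83e+04 Hz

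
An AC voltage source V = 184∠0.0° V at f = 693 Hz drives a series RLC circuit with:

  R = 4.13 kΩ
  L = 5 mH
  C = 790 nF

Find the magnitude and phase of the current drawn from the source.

Step 1 — Angular frequency: ω = 2π·f = 2π·693 = 4354 rad/s.
Step 2 — Component impedances:
  R: Z = R = 4130 Ω
  L: Z = jωL = j·4354·0.005 = 0 + j21.77 Ω
  C: Z = 1/(jωC) = -j/(ω·C) = 0 - j290.7 Ω
Step 3 — Series combination: Z_total = R + L + C = 4130 - j268.9 Ω = 4139∠-3.7° Ω.
Step 4 — Source phasor: V = 184∠0.0° V = 184 V.
Step 5 — Ohm's law: I = V / Z_total = (184) / (4130 - j268.9) = 0.04436 + j0.002889 A.
Step 6 — Convert to polar: |I| = 0.04446 A, ∠I = 3.7°.

I = 0.04446∠3.7° A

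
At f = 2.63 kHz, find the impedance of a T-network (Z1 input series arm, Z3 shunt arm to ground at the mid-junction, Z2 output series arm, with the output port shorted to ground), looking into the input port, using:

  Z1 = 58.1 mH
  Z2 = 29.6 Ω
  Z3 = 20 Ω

Step 1 — Angular frequency: ω = 2π·f = 2π·2630 = 1.652e+04 rad/s.
Step 2 — Component impedances:
  Z1: Z = jωL = j·1.652e+04·0.0581 = 0 + j960.1 Ω
  Z2: Z = R = 29.6 Ω
  Z3: Z = R = 20 Ω
Step 3 — With the output port shorted to ground, the output series arm Z2 runs from the junction to ground; the shunt arm Z3 also runs from the junction to ground. They appear in parallel: Z3 || Z2 = 11.94 Ω.
Step 4 — Series with input arm Z1: Z_in = Z1 + (Z3 || Z2) = 11.94 + j960.1 Ω = 960.2∠89.3° Ω.

Z = 11.94 + j960.1 Ω = 960.2∠89.3° Ω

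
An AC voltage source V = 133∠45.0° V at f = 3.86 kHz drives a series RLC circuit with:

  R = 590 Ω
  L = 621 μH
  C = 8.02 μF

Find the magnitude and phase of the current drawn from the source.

Step 1 — Angular frequency: ω = 2π·f = 2π·3860 = 2.425e+04 rad/s.
Step 2 — Component impedances:
  R: Z = R = 590 Ω
  L: Z = jωL = j·2.425e+04·0.000621 = 0 + j15.06 Ω
  C: Z = 1/(jωC) = -j/(ω·C) = 0 - j5.141 Ω
Step 3 — Series combination: Z_total = R + L + C = 590 + j9.92 Ω = 590.1∠1.0° Ω.
Step 4 — Source phasor: V = 133∠45.0° V = 94.05 + j94.05 V.
Step 5 — Ohm's law: I = V / Z_total = (94.05 + j94.05) / (590 + j9.92) = 0.162 + j0.1567 A.
Step 6 — Convert to polar: |I| = 0.2254 A, ∠I = 44.0°.

I = 0.2254∠44.0° A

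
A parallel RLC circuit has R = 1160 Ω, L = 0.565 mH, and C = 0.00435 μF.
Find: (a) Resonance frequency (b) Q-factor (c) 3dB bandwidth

Step 1 — Resonance: ω₀ = 1/√(LC) = 1/√(0.000565·4.35e-09) = 6.379e+05 rad/s.
Step 2 — f₀ = ω₀/(2π) = 1.015e+05 Hz.
Step 3 — Parallel Q: Q = R/(ω₀L) = 1160/(6.379e+05·0.000565) = 3.219.
Step 4 — Bandwidth: Δω = ω₀/Q = 1.982e+05 rad/s; BW = Δω/(2π) = 3.154e+04 Hz.

(a) f₀ = 1.015e+05 Hz  (b) Q = 3.219  (c) BW = 3.154e+04 Hz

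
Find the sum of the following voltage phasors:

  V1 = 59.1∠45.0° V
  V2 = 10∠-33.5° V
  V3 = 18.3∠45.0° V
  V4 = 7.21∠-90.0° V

Step 1 — Convert each phasor to rectangular form:
  V1 = 59.1·(cos(45.0°) + j·sin(45.0°)) = 41.79 + j41.79 V
  V2 = 10·(cos(-33.5°) + j·sin(-33.5°)) = 8.339 - j5.519 V
  V3 = 18.3·(cos(45.0°) + j·sin(45.0°)) = 12.94 + j12.94 V
  V4 = 7.21·(cos(-90.0°) + j·sin(-90.0°)) = 0 - j7.21 V
Step 2 — Sum components: V_total = 63.07 + j42 V.
Step 3 — Convert to polar: |V_total| = 75.77 V, ∠V_total = 33.7°.

V_total = 75.77∠33.7° V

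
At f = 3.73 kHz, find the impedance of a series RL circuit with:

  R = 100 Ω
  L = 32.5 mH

Step 1 — Angular frequency: ω = 2π·f = 2π·3730 = 2.344e+04 rad/s.
Step 2 — Component impedances:
  R: Z = R = 100 Ω
  L: Z = jωL = j·2.344e+04·0.0325 = 0 + j761.7 Ω
Step 3 — Series combination: Z_total = R + L = 100 + j761.7 Ω = 768.2∠82.5° Ω.

Z = 100 + j761.7 Ω = 768.2∠82.5° Ω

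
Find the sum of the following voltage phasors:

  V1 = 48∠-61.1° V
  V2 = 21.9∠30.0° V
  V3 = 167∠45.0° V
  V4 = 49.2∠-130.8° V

Step 1 — Convert each phasor to rectangular form:
  V1 = 48·(cos(-61.1°) + j·sin(-61.1°)) = 23.2 - j42.02 V
  V2 = 21.9·(cos(30.0°) + j·sin(30.0°)) = 18.97 + j10.95 V
  V3 = 167·(cos(45.0°) + j·sin(45.0°)) = 118.1 + j118.1 V
  V4 = 49.2·(cos(-130.8°) + j·sin(-130.8°)) = -32.15 - j37.24 V
Step 2 — Sum components: V_total = 128.1 + j49.77 V.
Step 3 — Convert to polar: |V_total| = 137.4 V, ∠V_total = 21.2°.

V_total = 137.4∠21.2° V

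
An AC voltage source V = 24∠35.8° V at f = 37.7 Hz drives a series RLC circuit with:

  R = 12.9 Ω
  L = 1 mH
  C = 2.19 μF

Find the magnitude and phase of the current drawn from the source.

Step 1 — Angular frequency: ω = 2π·f = 2π·37.7 = 236.9 rad/s.
Step 2 — Component impedances:
  R: Z = R = 12.9 Ω
  L: Z = jωL = j·236.9·0.001 = 0 + j0.2369 Ω
  C: Z = 1/(jωC) = -j/(ω·C) = 0 - j1928 Ω
Step 3 — Series combination: Z_total = R + L + C = 12.9 - j1927 Ω = 1927∠-89.6° Ω.
Step 4 — Source phasor: V = 24∠35.8° V = 19.47 + j14.04 V.
Step 5 — Ohm's law: I = V / Z_total = (19.47 + j14.04) / (12.9 - j1927) = -0.007216 + j0.01015 A.
Step 6 — Convert to polar: |I| = 0.01245 A, ∠I = 125.4°.

I = 0.01245∠125.4° A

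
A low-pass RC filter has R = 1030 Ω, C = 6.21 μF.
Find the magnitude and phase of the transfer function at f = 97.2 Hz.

Step 1 — Angular frequency: ω = 2π·97.2 = 610.7 rad/s.
Step 2 — Transfer function: H(jω) = 1/(1 + jωRC).
Step 3 — Denominator: 1 + jωRC = 1 + j·610.7·1030·6.21e-06 = 1 + j3.906.
Step 4 — H = 0.0615 - j0.2402.
Step 5 — Magnitude: |H| = 0.248 (-12.1 dB); phase: φ = -75.6°.

|H| = 0.248 (-12.1 dB), φ = -75.6°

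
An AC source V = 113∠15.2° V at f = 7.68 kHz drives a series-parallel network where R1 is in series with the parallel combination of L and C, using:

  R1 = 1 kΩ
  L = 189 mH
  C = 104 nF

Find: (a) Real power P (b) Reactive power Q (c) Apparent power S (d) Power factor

Step 1 — Angular frequency: ω = 2π·f = 2π·7680 = 4.825e+04 rad/s.
Step 2 — Component impedances:
  R1: Z = R = 1000 Ω
  L: Z = jωL = j·4.825e+04·0.189 = 0 + j9120 Ω
  C: Z = 1/(jωC) = -j/(ω·C) = 0 - j199.3 Ω
Step 3 — Parallel branch: L || C = 1/(1/L + 1/C) = 0 - j203.7 Ω.
Step 4 — Series with R1: Z_total = R1 + (L || C) = 1000 - j203.7 Ω = 1021∠-11.5° Ω.
Step 5 — Source phasor: V = 113∠15.2° V = 109 + j29.63 V.
Step 6 — Current: I = V / Z = 0.09891 + j0.04978 A = 0.1107∠26.7° A.
Step 7 — Complex power: S = V·I* = 12.26 - j2.498 VA.
Step 8 — Real power: P = Re(S) = 12.26 W.
Step 9 — Reactive power: Q = Im(S) = -2.498 VAR.
Step 10 — Apparent power: |S| = 12.51 VA.
Step 11 — Power factor: PF = P/|S| = 0.9799 (leading).

(a) P = 12.26 W  (b) Q = -2.498 VAR  (c) S = 12.51 VA  (d) PF = 0.9799 (leading)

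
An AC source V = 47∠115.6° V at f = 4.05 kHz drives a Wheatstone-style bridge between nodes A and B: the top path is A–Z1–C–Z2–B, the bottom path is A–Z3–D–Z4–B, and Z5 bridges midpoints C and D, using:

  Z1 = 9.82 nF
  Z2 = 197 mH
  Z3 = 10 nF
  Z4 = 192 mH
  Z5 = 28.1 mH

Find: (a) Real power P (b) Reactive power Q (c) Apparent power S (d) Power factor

Step 1 — Angular frequency: ω = 2π·f = 2π·4050 = 2.545e+04 rad/s.
Step 2 — Component impedances:
  Z1: Z = 1/(jωC) = -j/(ω·C) = 0 - j4002 Ω
  Z2: Z = jωL = j·2.545e+04·0.197 = 0 + j5013 Ω
  Z3: Z = 1/(jωC) = -j/(ω·C) = 0 - j3930 Ω
  Z4: Z = jωL = j·2.545e+04·0.192 = 0 + j4886 Ω
  Z5: Z = jωL = j·2.545e+04·0.0281 = 0 + j715.1 Ω
Step 3 — Bridge requires nodal analysis (the Z5 bridge couples midpoints C and D, so the two paths cannot be reduced to a simple series/parallel combination). Setting node B to ground and injecting 1 A at node A, the 3-node admittance system at A, C, D solves to V_A = Z_AB = 0 + j491.6 Ω = 491.6∠90.0° Ω.
Step 4 — Source phasor: V = 47∠115.6° V = -20.31 + j42.39 V.
Step 5 — Current: I = V / Z = 0.08622 + j0.04131 A = 0.09561∠25.6° A.
Step 6 — Complex power: S = V·I* = 0 + j4.494 VA.
Step 7 — Real power: P = Re(S) = 0 W.
Step 8 — Reactive power: Q = Im(S) = 4.494 VAR.
Step 9 — Apparent power: |S| = 4.494 VA.
Step 10 — Power factor: PF = P/|S| = 0 (lagging).

(a) P = 0 W  (b) Q = 4.494 VAR  (c) S = 4.494 VA  (d) PF = 0 (lagging)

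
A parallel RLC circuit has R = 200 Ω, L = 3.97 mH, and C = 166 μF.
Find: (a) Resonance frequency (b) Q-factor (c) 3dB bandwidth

Step 1 — Resonance: ω₀ = 1/√(LC) = 1/√(0.00397·0.000166) = 1232 rad/s.
Step 2 — f₀ = ω₀/(2π) = 196.1 Hz.
Step 3 — Parallel Q: Q = R/(ω₀L) = 200/(1232·0.00397) = 40.9.
Step 4 — Bandwidth: Δω = ω₀/Q = 30.12 rad/s; BW = Δω/(2π) = 4.794 Hz.

(a) f₀ = 196.1 Hz  (b) Q = 40.9  (c) BW = 4.794 Hz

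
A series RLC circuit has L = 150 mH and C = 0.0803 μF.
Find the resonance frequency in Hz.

Step 1 — Resonance condition Im(Z)=0 gives ω₀ = 1/√(LC).
Step 2 — ω₀ = 1/√(0.15·8.03e-08) = 9112 rad/s.
Step 3 — f₀ = ω₀/(2π) = 1450 Hz.

f₀ = 1450 Hz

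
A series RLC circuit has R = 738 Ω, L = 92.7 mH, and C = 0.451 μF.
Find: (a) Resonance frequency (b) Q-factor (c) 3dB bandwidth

Step 1 — Resonance condition Im(Z)=0 gives ω₀ = 1/√(LC).
Step 2 — ω₀ = 1/√(0.0927·4.51e-07) = 4891 rad/s.
Step 3 — f₀ = ω₀/(2π) = 778.4 Hz.
Step 4 — Series Q: Q = ω₀L/R = 4891·0.0927/738 = 0.6143.
Step 5 — 3dB bandwidth: Δω = ω₀/Q = 7961 rad/s; BW = Δω/(2π) = 1267 Hz.

(a) f₀ = 778.4 Hz  (b) Q = 0.6143  (c) BW = 1267 Hz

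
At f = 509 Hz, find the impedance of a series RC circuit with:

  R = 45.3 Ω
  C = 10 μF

Step 1 — Angular frequency: ω = 2π·f = 2π·509 = 3198 rad/s.
Step 2 — Component impedances:
  R: Z = R = 45.3 Ω
  C: Z = 1/(jωC) = -j/(ω·C) = 0 - j31.27 Ω
Step 3 — Series combination: Z_total = R + C = 45.3 - j31.27 Ω = 55.04∠-34.6° Ω.

Z = 45.3 - j31.27 Ω = 55.04∠-34.6° Ω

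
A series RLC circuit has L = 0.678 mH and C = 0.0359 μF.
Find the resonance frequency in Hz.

Step 1 — Resonance condition Im(Z)=0 gives ω₀ = 1/√(LC).
Step 2 — ω₀ = 1/√(0.000678·3.59e-08) = 2.027e+05 rad/s.
Step 3 — f₀ = ω₀/(2π) = 3.226e+04 Hz.

f₀ = 3.226e+04 Hz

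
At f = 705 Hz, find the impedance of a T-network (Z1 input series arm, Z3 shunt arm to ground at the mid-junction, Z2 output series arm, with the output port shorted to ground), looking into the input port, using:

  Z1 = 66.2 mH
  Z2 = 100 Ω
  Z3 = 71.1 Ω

Step 1 — Angular frequency: ω = 2π·f = 2π·705 = 4430 rad/s.
Step 2 — Component impedances:
  Z1: Z = jωL = j·4430·0.0662 = 0 + j293.2 Ω
  Z2: Z = R = 100 Ω
  Z3: Z = R = 71.1 Ω
Step 3 — With the output port shorted to ground, the output series arm Z2 runs from the junction to ground; the shunt arm Z3 also runs from the junction to ground. They appear in parallel: Z3 || Z2 = 41.55 Ω.
Step 4 — Series with input arm Z1: Z_in = Z1 + (Z3 || Z2) = 41.55 + j293.2 Ω = 296.2∠81.9° Ω.

Z = 41.55 + j293.2 Ω = 296.2∠81.9° Ω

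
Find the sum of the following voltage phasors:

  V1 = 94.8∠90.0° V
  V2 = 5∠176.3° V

Step 1 — Convert each phasor to rectangular form:
  V1 = 94.8·(cos(90.0°) + j·sin(90.0°)) = 0 + j94.8 V
  V2 = 5·(cos(176.3°) + j·sin(176.3°)) = -4.99 + j0.3227 V
Step 2 — Sum components: V_total = -4.99 + j95.12 V.
Step 3 — Convert to polar: |V_total| = 95.25 V, ∠V_total = 93.0°.

V_total = 95.25∠93.0° V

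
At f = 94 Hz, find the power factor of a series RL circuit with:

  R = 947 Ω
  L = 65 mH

Step 1 — Angular frequency: ω = 2π·f = 2π·94 = 590.6 rad/s.
Step 2 — Component impedances:
  R: Z = R = 947 Ω
  L: Z = jωL = j·590.6·0.065 = 0 + j38.39 Ω
Step 3 — Series combination: Z_total = R + L = 947 + j38.39 Ω = 947.8∠2.3° Ω.
Step 4 — Power factor: PF = cos(φ) = Re(Z)/|Z| = 947/947.8 = 0.9992.
Step 5 — Type: Im(Z) = 38.39 ⇒ lagging (phase φ = 2.3°).

PF = 0.9992 (lagging, φ = 2.3°)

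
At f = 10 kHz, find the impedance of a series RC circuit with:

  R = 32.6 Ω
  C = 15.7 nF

Step 1 — Angular frequency: ω = 2π·f = 2π·1e+04 = 6.283e+04 rad/s.
Step 2 — Component impedances:
  R: Z = R = 32.6 Ω
  C: Z = 1/(jωC) = -j/(ω·C) = 0 - j1014 Ω
Step 3 — Series combination: Z_total = R + C = 32.6 - j1014 Ω = 1014∠-88.2° Ω.

Z = 32.6 - j1014 Ω = 1014∠-88.2° Ω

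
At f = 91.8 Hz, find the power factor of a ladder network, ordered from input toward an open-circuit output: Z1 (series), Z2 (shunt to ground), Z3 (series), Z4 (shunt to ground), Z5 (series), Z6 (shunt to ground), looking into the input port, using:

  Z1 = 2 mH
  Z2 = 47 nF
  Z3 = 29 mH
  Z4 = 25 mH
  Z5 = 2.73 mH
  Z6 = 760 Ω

Step 1 — Angular frequency: ω = 2π·f = 2π·91.8 = 576.8 rad/s.
Step 2 — Component impedances:
  Z1: Z = jωL = j·576.8·0.002 = 0 + j1.154 Ω
  Z2: Z = 1/(jωC) = -j/(ω·C) = 0 - j3.689e+04 Ω
  Z3: Z = jωL = j·576.8·0.029 = 0 + j16.73 Ω
  Z4: Z = jωL = j·576.8·0.025 = 0 + j14.42 Ω
  Z5: Z = jωL = j·576.8·0.00273 = 0 + j1.575 Ω
  Z6: Z = R = 760 Ω
Step 3 — Ladder network (open output): work backward from the far end, alternating series and parallel combinations. Z_in = 0.2739 + j32.32 Ω = 32.32∠89.5° Ω.
Step 4 — Power factor: PF = cos(φ) = Re(Z)/|Z| = 0.2739/32.32 = 0.008475.
Step 5 — Type: Im(Z) = 32.32 ⇒ lagging (phase φ = 89.5°).

PF = 0.008475 (lagging, φ = 89.5°)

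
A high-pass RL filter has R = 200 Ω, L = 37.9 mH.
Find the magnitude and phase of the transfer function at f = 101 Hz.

Step 1 — Angular frequency: ω = 2π·101 = 634.6 rad/s.
Step 2 — Transfer function: H(jω) = jωL/(R + jωL).
Step 3 — Numerator jωL = j·24.05; denominator R + jωL = 200 + j24.05.
Step 4 — H = 0.01426 + j0.1185.
Step 5 — Magnitude: |H| = 0.1194 (-18.5 dB); phase: φ = 83.1°.

|H| = 0.1194 (-18.5 dB), φ = 83.1°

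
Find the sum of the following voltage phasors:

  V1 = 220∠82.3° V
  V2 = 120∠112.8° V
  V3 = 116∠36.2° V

Step 1 — Convert each phasor to rectangular form:
  V1 = 220·(cos(82.3°) + j·sin(82.3°)) = 29.48 + j218 V
  V2 = 120·(cos(112.8°) + j·sin(112.8°)) = -46.5 + j110.6 V
  V3 = 116·(cos(36.2°) + j·sin(36.2°)) = 93.61 + j68.51 V
Step 2 — Sum components: V_total = 76.58 + j397.2 V.
Step 3 — Convert to polar: |V_total| = 404.5 V, ∠V_total = 79.1°.

V_total = 404.5∠79.1° V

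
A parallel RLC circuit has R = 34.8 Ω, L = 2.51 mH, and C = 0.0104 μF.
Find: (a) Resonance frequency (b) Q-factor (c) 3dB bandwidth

Step 1 — Resonance: ω₀ = 1/√(LC) = 1/√(0.00251·1.04e-08) = 1.957e+05 rad/s.
Step 2 — f₀ = ω₀/(2π) = 3.115e+04 Hz.
Step 3 — Parallel Q: Q = R/(ω₀L) = 34.8/(1.957e+05·0.00251) = 0.07084.
Step 4 — Bandwidth: Δω = ω₀/Q = 2.763e+06 rad/s; BW = Δω/(2π) = 4.398e+05 Hz.

(a) f₀ = 3.115e+04 Hz  (b) Q = 0.07084  (c) BW = 4.398e+05 Hz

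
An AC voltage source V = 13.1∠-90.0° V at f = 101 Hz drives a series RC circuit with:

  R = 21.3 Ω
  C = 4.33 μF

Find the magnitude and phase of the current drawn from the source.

Step 1 — Angular frequency: ω = 2π·f = 2π·101 = 634.6 rad/s.
Step 2 — Component impedances:
  R: Z = R = 21.3 Ω
  C: Z = 1/(jωC) = -j/(ω·C) = 0 - j363.9 Ω
Step 3 — Series combination: Z_total = R + C = 21.3 - j363.9 Ω = 364.5∠-86.7° Ω.
Step 4 — Source phasor: V = 13.1∠-90.0° V = 0 - j13.1 V.
Step 5 — Ohm's law: I = V / Z_total = (0 - j13.1) / (21.3 - j363.9) = 0.03587 - j0.0021 A.
Step 6 — Convert to polar: |I| = 0.03594 A, ∠I = -3.3°.

I = 0.03594∠-3.3° A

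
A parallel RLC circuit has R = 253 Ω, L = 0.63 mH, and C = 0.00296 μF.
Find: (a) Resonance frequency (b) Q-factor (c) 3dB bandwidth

Step 1 — Resonance: ω₀ = 1/√(LC) = 1/√(0.00063·2.96e-09) = 7.323e+05 rad/s.
Step 2 — f₀ = ω₀/(2π) = 1.165e+05 Hz.
Step 3 — Parallel Q: Q = R/(ω₀L) = 253/(7.323e+05·0.00063) = 0.5484.
Step 4 — Bandwidth: Δω = ω₀/Q = 1.335e+06 rad/s; BW = Δω/(2π) = 2.125e+05 Hz.

(a) f₀ = 1.165e+05 Hz  (b) Q = 0.5484  (c) BW = 2.125e+05 Hz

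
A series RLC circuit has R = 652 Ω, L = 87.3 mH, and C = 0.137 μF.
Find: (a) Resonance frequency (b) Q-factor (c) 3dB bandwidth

Step 1 — Resonance: ω₀ = 1/√(LC) = 1/√(0.0873·1.37e-07) = 9144 rad/s.
Step 2 — f₀ = ω₀/(2π) = 1455 Hz.
Step 3 — Series Q: Q = ω₀L/R = 9144·0.0873/652 = 1.224.
Step 4 — Bandwidth: Δω = ω₀/Q = 7468 rad/s; BW = Δω/(2π) = 1189 Hz.

(a) f₀ = 1455 Hz  (b) Q = 1.224  (c) BW = 1189 Hz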